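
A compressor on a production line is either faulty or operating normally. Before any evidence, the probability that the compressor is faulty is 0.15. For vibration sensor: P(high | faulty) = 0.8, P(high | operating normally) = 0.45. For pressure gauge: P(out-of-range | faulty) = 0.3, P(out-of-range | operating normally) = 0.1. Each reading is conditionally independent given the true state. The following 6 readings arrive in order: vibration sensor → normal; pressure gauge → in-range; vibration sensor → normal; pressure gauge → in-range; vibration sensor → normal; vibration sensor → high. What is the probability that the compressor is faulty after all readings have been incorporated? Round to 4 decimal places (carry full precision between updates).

After vibration sensor='normal': P(faulty) = 0.2·0.1500 / (0.2·0.1500 + 0.55·0.8500) ≈ 0.0603
After pressure gauge='in-range': P(faulty) = 0.7·0.0603 / (0.7·0.0603 + 0.9·0.9397) ≈ 0.0475
After vibration sensor='normal': P(faulty) = 0.2·0.0475 / (0.2·0.0475 + 0.55·0.9525) ≈ 0.0178
After pressure gauge='in-range': P(faulty) = 0.7·0.0178 / (0.7·0.0178 + 0.9·0.9822) ≈ 0.0139
After vibration sensor='normal': P(faulty) = 0.2·0.0139 / (0.2·0.0139 + 0.55·0.9861) ≈ 0.0051
After vibration sensor='high': P(faulty) = 0.8·0.0051 / (0.8·0.0051 + 0.45·0.9949) ≈ 0.0090

0.0090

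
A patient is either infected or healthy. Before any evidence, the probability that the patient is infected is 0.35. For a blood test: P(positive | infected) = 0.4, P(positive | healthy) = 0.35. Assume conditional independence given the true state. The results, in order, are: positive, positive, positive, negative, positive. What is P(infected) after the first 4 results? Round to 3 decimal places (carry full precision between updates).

0.426

Each posterior becomes the prior for the next update.
After 'positive': P(infected) = 0.4·0.3500 / (0.4·0.3500 + 0.35·0.6500) ≈ 0.3810
After 'positive': P(infected) = 0.4·0.3810 / (0.4·0.3810 + 0.35·0.6190) ≈ 0.4129
After 'positive': P(infected) = 0.4·0.4129 / (0.4·0.4129 + 0.35·0.5871) ≈ 0.4456
After 'negative': P(infected) = 0.6·0.4456 / (0.6·0.4456 + 0.65·0.5544) ≈ 0.4259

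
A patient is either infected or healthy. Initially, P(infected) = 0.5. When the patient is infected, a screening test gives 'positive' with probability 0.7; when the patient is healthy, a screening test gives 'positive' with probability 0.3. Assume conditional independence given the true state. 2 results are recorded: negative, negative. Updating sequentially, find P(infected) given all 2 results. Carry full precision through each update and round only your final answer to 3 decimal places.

Apply Bayes' rule sequentially, carrying P(infected) forward.
After 'negative': P(infected) = 0.3·0.5000 / (0.3·0.5000 + 0.7·0.5000) ≈ 0.3000
After 'negative': P(infected) = 0.3·0.3000 / (0.3·0.3000 + 0.7·0.7000) ≈ 0.1552

0.155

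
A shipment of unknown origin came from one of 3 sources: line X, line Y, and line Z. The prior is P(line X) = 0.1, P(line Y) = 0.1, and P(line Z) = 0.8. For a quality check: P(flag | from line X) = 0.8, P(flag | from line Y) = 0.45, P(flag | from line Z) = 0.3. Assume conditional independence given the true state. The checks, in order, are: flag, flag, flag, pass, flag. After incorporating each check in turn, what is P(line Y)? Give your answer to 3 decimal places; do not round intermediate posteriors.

After 'flag': normaliser = 0.8·0.1000 + 0.45·0.1000 + 0.3·0.8000; P(line X) ≈ 0.2192, P(line Y) ≈ 0.1233, P(line Z) ≈ 0.6575
After 'flag': normaliser = 0.8·0.2192 + 0.45·0.1233 + 0.3·0.6575; P(line X) ≈ 0.4096, P(line Y) ≈ 0.1296, P(line Z) ≈ 0.4608
After 'flag': normaliser = 0.8·0.4096 + 0.45·0.1296 + 0.3·0.4608; P(line X) ≈ 0.6251, P(line Y) ≈ 0.1112, P(line Z) ≈ 0.2637
After 'pass': normaliser = 0.2·0.6251 + 0.55·0.1112 + 0.7·0.2637; P(line X) ≈ 0.3372, P(line Y) ≈ 0.1650, P(line Z) ≈ 0.4978
After 'flag': normaliser = 0.8·0.3372 + 0.45·0.1650 + 0.3·0.4978; P(line X) ≈ 0.5467, P(line Y) ≈ 0.1505, P(line Z) ≈ 0.3027

0.151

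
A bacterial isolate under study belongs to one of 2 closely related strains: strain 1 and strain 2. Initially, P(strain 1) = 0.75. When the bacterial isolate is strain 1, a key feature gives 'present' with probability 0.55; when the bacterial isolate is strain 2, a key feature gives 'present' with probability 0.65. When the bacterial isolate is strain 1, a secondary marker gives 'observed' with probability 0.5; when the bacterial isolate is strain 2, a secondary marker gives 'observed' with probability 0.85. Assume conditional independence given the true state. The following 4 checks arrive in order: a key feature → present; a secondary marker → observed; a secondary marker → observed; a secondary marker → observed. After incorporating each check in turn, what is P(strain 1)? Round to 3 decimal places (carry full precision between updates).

After a key feature='present': P(strain 1) = 0.55·0.7500 / (0.55·0.7500 + 0.65·0.2500) ≈ 0.7174
After a secondary marker='observed': P(strain 1) = 0.5·0.7174 / (0.5·0.7174 + 0.85·0.2826) ≈ 0.5989
After a secondary marker='observed': P(strain 1) = 0.5·0.5989 / (0.5·0.5989 + 0.85·0.4011) ≈ 0.4676
After a secondary marker='observed': P(strain 1) = 0.5·0.4676 / (0.5·0.4676 + 0.85·0.5324) ≈ 0.3407

0.341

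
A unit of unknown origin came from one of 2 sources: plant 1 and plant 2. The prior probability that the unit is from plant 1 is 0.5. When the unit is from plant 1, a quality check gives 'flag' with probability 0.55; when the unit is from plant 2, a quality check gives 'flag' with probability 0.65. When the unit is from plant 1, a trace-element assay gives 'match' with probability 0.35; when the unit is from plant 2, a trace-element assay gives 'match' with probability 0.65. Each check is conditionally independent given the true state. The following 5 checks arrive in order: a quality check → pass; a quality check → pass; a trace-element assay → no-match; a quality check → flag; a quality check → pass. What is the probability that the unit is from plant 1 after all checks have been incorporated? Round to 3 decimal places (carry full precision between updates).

0.770

After a quality check='pass': P(plant 1) = 0.45·0.5000 / (0.45·0.5000 + 0.35·0.5000) ≈ 0.5625
After a quality check='pass': P(plant 1) = 0.45·0.5625 / (0.45·0.5625 + 0.35·0.4375) ≈ 0.6231
After a trace-element assay='no-match': P(plant 1) = 0.65·0.6231 / (0.65·0.6231 + 0.35·0.3769) ≈ 0.7543
After a quality check='flag': P(plant 1) = 0.55·0.7543 / (0.55·0.7543 + 0.65·0.2457) ≈ 0.7220
After a quality check='pass': P(plant 1) = 0.45·0.7220 / (0.45·0.7220 + 0.35·0.2780) ≈ 0.7696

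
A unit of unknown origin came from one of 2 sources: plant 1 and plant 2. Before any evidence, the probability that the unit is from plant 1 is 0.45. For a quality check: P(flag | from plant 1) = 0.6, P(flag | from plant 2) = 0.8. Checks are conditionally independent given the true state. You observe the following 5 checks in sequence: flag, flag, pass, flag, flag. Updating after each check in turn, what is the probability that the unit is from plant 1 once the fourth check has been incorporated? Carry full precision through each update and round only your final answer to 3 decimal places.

0.408

After 'flag': P(plant 1) = 0.6·0.4500 / (0.6·0.4500 + 0.8·0.5500) ≈ 0.3803
After 'flag': P(plant 1) = 0.6·0.3803 / (0.6·0.3803 + 0.8·0.6197) ≈ 0.3152
After 'pass': P(plant 1) = 0.4·0.3152 / (0.4·0.3152 + 0.2·0.6848) ≈ 0.4793
After 'flag': P(plant 1) = 0.6·0.4793 / (0.6·0.4793 + 0.8·0.5207) ≈ 0.4084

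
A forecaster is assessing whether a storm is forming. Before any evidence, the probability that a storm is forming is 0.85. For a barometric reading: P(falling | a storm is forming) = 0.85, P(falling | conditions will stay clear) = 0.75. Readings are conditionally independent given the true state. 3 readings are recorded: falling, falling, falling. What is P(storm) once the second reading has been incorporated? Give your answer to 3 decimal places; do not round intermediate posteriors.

0.879

After 'falling': P(storm) = 0.85·0.8500 / (0.85·0.8500 + 0.75·0.1500) ≈ 0.8653
After 'falling': P(storm) = 0.85·0.8653 / (0.85·0.8653 + 0.75·0.1347) ≈ 0.8792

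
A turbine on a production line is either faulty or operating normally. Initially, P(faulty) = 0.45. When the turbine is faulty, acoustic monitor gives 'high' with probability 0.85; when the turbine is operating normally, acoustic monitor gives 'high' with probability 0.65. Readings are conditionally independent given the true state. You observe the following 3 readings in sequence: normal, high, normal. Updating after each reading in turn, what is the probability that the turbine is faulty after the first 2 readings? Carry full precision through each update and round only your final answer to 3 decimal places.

After 'normal': P(faulty) = 0.15·0.4500 / (0.15·0.4500 + 0.35·0.5500) ≈ 0.2596
After 'high': P(faulty) = 0.85·0.2596 / (0.85·0.2596 + 0.65·0.7404) ≈ 0.3144

0.314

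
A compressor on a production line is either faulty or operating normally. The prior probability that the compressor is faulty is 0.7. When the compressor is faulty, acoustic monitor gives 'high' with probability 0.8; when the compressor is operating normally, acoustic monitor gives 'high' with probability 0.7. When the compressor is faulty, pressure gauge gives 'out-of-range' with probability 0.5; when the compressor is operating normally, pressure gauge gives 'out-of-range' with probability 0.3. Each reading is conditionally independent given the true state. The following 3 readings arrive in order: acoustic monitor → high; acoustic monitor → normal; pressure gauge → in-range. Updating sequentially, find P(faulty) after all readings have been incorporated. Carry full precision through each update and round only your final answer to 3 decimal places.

After acoustic monitor='high': P(faulty) = 0.8·0.7000 / (0.8·0.7000 + 0.7·0.3000) ≈ 0.7273
After acoustic monitor='normal': P(faulty) = 0.2·0.7273 / (0.2·0.7273 + 0.3·0.2727) ≈ 0.6400
After pressure gauge='in-range': P(faulty) = 0.5·0.6400 / (0.5·0.6400 + 0.7·0.3600) ≈ 0.5594

0.559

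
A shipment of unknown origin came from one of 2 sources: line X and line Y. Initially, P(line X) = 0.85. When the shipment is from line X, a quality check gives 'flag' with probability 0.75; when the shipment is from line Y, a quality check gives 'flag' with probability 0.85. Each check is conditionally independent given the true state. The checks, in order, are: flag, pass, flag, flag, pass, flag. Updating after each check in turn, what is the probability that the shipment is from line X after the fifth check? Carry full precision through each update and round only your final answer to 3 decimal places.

0.915

After 'flag': P(line X) = 0.75·0.8500 / (0.75·0.8500 + 0.85·0.1500) ≈ 0.8333
After 'pass': P(line X) = 0.25·0.8333 / (0.25·0.8333 + 0.15·0.1667) ≈ 0.8929
After 'flag': P(line X) = 0.75·0.8929 / (0.75·0.8929 + 0.85·0.1071) ≈ 0.8803
After 'flag': P(line X) = 0.75·0.8803 / (0.75·0.8803 + 0.85·0.1197) ≈ 0.8665
After 'pass': P(line X) = 0.25·0.8665 / (0.25·0.8665 + 0.15·0.1335) ≈ 0.9153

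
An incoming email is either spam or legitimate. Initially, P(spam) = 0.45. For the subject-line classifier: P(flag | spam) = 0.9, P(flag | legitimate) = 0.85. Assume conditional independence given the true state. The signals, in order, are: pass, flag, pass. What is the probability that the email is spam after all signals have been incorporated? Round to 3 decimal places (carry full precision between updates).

Apply Bayes' rule sequentially, carrying P(spam) forward.
After 'pass': P(spam) = 0.1·0.4500 / (0.1·0.4500 + 0.15·0.5500) ≈ 0.3529
After 'flag': P(spam) = 0.9·0.3529 / (0.9·0.3529 + 0.85·0.6471) ≈ 0.3661
After 'pass': P(spam) = 0.1·0.3661 / (0.1·0.3661 + 0.15·0.6339) ≈ 0.2780

0.278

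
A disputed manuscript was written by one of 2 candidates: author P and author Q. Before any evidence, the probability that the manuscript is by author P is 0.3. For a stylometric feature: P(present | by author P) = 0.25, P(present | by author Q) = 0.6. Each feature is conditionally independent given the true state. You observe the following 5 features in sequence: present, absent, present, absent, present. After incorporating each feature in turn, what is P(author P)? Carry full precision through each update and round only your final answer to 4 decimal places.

After 'present': P(author P) = 0.25·0.3000 / (0.25·0.3000 + 0.6·0.7000) ≈ 0.1515
After 'absent': P(author P) = 0.75·0.1515 / (0.75·0.1515 + 0.4·0.8485) ≈ 0.2508
After 'present': P(author P) = 0.25·0.2508 / (0.25·0.2508 + 0.6·0.7492) ≈ 0.1224
After 'absent': P(author P) = 0.75·0.1224 / (0.75·0.1224 + 0.4·0.8776) ≈ 0.2073
After 'present': P(author P) = 0.25·0.2073 / (0.25·0.2073 + 0.6·0.7927) ≈ 0.0983

0.0983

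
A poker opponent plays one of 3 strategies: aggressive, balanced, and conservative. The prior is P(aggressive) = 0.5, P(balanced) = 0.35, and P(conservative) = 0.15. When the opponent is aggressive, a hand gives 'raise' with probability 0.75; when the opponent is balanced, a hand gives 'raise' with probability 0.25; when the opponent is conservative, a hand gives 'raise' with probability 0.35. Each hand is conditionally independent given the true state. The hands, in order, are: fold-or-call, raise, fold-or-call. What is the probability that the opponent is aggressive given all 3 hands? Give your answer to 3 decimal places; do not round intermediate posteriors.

0.247

Apply Bayes' rule sequentially, carrying P(aggressive) forward.
After 'fold-or-call': normaliser = 0.25·0.5000 + 0.75·0.3500 + 0.65·0.1500; P(aggressive) ≈ 0.2577, P(balanced) ≈ 0.5412, P(conservative) ≈ 0.2010
After 'raise': normaliser = 0.75·0.2577 + 0.25·0.5412 + 0.35·0.2010; P(aggressive) ≈ 0.4845, P(balanced) ≈ 0.3391, P(conservative) ≈ 0.1764
After 'fold-or-call': normaliser = 0.25·0.4845 + 0.75·0.3391 + 0.65·0.1764; P(aggressive) ≈ 0.2471, P(balanced) ≈ 0.5190, P(conservative) ≈ 0.2339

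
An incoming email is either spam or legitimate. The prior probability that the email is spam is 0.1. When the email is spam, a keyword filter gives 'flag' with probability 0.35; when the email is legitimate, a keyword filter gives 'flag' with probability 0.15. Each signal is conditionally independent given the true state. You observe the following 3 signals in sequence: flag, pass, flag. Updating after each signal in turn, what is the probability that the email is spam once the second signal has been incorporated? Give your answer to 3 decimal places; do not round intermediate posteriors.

0.165

After 'flag': P(spam) = 0.35·0.1000 / (0.35·0.1000 + 0.15·0.9000) ≈ 0.2059
After 'pass': P(spam) = 0.65·0.2059 / (0.65·0.2059 + 0.85·0.7941) ≈ 0.1655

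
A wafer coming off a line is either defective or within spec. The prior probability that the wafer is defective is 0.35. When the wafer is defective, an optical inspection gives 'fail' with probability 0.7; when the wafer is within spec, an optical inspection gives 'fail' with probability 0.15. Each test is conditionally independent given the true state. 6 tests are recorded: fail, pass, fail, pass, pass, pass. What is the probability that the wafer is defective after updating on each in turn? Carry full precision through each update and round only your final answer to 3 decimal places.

Each posterior becomes the prior for the next update.
After 'fail': P(defective) = 0.7·0.3500 / (0.7·0.3500 + 0.15·0.6500) ≈ 0.7153
After 'pass': P(defective) = 0.3·0.7153 / (0.3·0.7153 + 0.85·0.2847) ≈ 0.4700
After 'fail': P(defective) = 0.7·0.4700 / (0.7·0.4700 + 0.15·0.5300) ≈ 0.8054
After 'pass': P(defective) = 0.3·0.8054 / (0.3·0.8054 + 0.85·0.1946) ≈ 0.5936
After 'pass': P(defective) = 0.3·0.5936 / (0.3·0.5936 + 0.85·0.4064) ≈ 0.3402
After 'pass': P(defective) = 0.3·0.3402 / (0.3·0.3402 + 0.85·0.6598) ≈ 0.1539

0.154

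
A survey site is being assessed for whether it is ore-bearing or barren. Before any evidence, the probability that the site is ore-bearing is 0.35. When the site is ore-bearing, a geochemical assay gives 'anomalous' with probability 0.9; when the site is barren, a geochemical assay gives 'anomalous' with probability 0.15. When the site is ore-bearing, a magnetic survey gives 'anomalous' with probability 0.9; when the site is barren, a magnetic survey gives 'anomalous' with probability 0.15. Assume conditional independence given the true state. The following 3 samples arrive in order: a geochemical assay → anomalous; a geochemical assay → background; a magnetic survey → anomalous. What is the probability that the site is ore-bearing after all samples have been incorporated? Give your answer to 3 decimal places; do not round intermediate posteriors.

Each posterior becomes the prior for the next update.
After a geochemical assay='anomalous': P(ore) = 0.9·0.3500 / (0.9·0.3500 + 0.15·0.6500) ≈ 0.7636
After a geochemical assay='background': P(ore) = 0.1·0.7636 / (0.1·0.7636 + 0.85·0.2364) ≈ 0.2754
After a magnetic survey='anomalous': P(ore) = 0.9·0.2754 / (0.9·0.2754 + 0.15·0.7246) ≈ 0.6952

0.695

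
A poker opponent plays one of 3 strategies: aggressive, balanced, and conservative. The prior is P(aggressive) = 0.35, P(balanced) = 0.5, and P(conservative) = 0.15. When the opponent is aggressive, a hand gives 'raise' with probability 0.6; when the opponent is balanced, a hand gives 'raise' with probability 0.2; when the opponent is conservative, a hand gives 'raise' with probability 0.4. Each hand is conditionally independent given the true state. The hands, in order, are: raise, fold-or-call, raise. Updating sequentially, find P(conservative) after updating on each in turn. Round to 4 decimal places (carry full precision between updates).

After 'raise': normaliser = 0.6·0.3500 + 0.2·0.5000 + 0.4·0.1500; P(aggressive) ≈ 0.5676, P(balanced) ≈ 0.2703, P(conservative) ≈ 0.1622
After 'fold-or-call': normaliser = 0.4·0.5676 + 0.8·0.2703 + 0.6·0.1622; P(aggressive) ≈ 0.4200, P(balanced) ≈ 0.4000, P(conservative) ≈ 0.1800
After 'raise': normaliser = 0.6·0.4200 + 0.2·0.4000 + 0.4·0.1800; P(aggressive) ≈ 0.6238, P(balanced) ≈ 0.1980, P(conservative) ≈ 0.1782

0.1782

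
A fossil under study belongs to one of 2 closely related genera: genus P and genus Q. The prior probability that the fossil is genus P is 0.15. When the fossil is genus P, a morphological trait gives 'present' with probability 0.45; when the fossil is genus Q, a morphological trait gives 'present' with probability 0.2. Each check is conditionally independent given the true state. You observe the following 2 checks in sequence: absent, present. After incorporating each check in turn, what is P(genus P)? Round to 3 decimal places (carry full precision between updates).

0.214

After 'absent': P(genus P) = 0.55·0.1500 / (0.55·0.1500 + 0.8·0.8500) ≈ 0.1082
After 'present': P(genus P) = 0.45·0.1082 / (0.45·0.1082 + 0.2·0.8918) ≈ 0.2144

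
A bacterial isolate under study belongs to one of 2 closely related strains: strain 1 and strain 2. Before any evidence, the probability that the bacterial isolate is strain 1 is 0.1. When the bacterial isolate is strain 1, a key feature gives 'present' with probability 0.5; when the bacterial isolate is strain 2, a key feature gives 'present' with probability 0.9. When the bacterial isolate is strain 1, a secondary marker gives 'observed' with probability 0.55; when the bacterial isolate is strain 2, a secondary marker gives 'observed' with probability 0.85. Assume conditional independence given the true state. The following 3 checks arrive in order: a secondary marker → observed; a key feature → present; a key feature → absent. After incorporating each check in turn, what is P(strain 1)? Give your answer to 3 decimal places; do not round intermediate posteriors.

Apply Bayes' rule sequentially, carrying P(strain 1) forward.
After a secondary marker='observed': P(strain 1) = 0.55·0.1000 / (0.55·0.1000 + 0.85·0.9000) ≈ 0.0671
After a key feature='present': P(strain 1) = 0.5·0.0671 / (0.5·0.0671 + 0.9·0.9329) ≈ 0.0384
After a key feature='absent': P(strain 1) = 0.5·0.0384 / (0.5·0.0384 + 0.1·0.9616) ≈ 0.1665

0.166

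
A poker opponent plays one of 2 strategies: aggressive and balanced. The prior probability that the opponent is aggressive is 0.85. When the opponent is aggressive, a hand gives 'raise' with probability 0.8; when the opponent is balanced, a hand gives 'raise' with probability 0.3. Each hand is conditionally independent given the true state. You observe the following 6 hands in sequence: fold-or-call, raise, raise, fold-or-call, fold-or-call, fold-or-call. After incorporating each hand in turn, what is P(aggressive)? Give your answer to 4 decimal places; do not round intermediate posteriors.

After 'fold-or-call': P(aggressive) = 0.2·0.8500 / (0.2·0.8500 + 0.7·0.1500) ≈ 0.6182
After 'raise': P(aggressive) = 0.8·0.6182 / (0.8·0.6182 + 0.3·0.3818) ≈ 0.8119
After 'raise': P(aggressive) = 0.8·0.8119 / (0.8·0.8119 + 0.3·0.1881) ≈ 0.9201
After 'fold-or-call': P(aggressive) = 0.2·0.9201 / (0.2·0.9201 + 0.7·0.0799) ≈ 0.7669
After 'fold-or-call': P(aggressive) = 0.2·0.7669 / (0.2·0.7669 + 0.7·0.2331) ≈ 0.4845
After 'fold-or-call': P(aggressive) = 0.2·0.4845 / (0.2·0.4845 + 0.7·0.5155) ≈ 0.2117

0.2117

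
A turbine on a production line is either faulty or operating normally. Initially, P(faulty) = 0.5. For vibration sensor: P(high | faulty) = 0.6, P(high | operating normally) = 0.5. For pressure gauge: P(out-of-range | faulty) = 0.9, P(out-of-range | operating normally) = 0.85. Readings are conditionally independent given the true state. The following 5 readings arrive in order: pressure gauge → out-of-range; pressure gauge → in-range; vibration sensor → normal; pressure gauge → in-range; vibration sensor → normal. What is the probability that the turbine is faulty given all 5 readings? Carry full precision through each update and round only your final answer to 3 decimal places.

Each posterior becomes the prior for the next update.
After pressure gauge='out-of-range': P(faulty) = 0.9·0.5000 / (0.9·0.5000 + 0.85·0.5000) ≈ 0.5143
After pressure gauge='in-range': P(faulty) = 0.1·0.5143 / (0.1·0.5143 + 0.15·0.4857) ≈ 0.4138
After vibration sensor='normal': P(faulty) = 0.4·0.4138 / (0.4·0.4138 + 0.5·0.5862) ≈ 0.3609
After pressure gauge='in-range': P(faulty) = 0.1·0.3609 / (0.1·0.3609 + 0.15·0.6391) ≈ 0.2735
After vibration sensor='normal': P(faulty) = 0.4·0.2735 / (0.4·0.2735 + 0.5·0.7265) ≈ 0.2315

0.231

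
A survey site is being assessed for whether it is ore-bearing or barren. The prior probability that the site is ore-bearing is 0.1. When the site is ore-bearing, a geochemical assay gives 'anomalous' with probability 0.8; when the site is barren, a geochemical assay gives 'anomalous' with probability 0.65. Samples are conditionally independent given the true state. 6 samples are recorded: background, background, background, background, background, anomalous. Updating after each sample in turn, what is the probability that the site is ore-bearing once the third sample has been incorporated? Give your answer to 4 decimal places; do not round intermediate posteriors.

0.0203

After 'background': P(ore) = 0.2·0.1000 / (0.2·0.1000 + 0.35·0.9000) ≈ 0.0597
After 'background': P(ore) = 0.2·0.0597 / (0.2·0.0597 + 0.35·0.9403) ≈ 0.0350
After 'background': P(ore) = 0.2·0.0350 / (0.2·0.0350 + 0.35·0.9650) ≈ 0.0203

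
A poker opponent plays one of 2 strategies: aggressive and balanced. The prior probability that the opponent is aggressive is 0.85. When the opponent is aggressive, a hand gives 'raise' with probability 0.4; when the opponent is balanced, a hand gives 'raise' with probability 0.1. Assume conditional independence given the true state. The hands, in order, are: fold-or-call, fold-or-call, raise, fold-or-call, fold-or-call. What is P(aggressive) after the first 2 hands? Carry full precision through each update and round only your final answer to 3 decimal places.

After 'fold-or-call': P(aggressive) = 0.6·0.8500 / (0.6·0.8500 + 0.9·0.1500) ≈ 0.7907
After 'fold-or-call': P(aggressive) = 0.6·0.7907 / (0.6·0.7907 + 0.9·0.2093) ≈ 0.7158

0.716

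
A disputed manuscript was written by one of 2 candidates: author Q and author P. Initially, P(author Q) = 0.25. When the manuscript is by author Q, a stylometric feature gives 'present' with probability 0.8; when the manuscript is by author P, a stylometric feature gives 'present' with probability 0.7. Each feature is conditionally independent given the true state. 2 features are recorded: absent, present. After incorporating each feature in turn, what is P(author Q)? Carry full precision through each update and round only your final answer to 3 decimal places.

0.203

Each posterior becomes the prior for the next update.
After 'absent': P(author Q) = 0.2·0.2500 / (0.2·0.2500 + 0.3·0.7500) ≈ 0.1818
After 'present': P(author Q) = 0.8·0.1818 / (0.8·0.1818 + 0.7·0.8182) ≈ 0.2025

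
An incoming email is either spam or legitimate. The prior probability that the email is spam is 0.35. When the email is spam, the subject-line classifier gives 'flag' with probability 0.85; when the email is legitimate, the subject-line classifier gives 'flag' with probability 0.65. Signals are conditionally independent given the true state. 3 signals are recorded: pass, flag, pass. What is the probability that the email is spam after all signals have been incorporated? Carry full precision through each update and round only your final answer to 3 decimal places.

After 'pass': P(spam) = 0.15·0.3500 / (0.15·0.3500 + 0.35·0.6500) ≈ 0.1875
After 'flag': P(spam) = 0.85·0.1875 / (0.85·0.1875 + 0.65·0.8125) ≈ 0.2318
After 'pass': P(spam) = 0.15·0.2318 / (0.15·0.2318 + 0.35·0.7682) ≈ 0.1145

0.115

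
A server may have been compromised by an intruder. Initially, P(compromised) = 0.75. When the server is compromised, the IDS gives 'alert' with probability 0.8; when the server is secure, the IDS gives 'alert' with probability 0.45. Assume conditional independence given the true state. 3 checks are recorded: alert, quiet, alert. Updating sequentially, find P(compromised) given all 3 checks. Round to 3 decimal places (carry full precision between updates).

0.775

After 'alert': P(compromised) = 0.8·0.7500 / (0.8·0.7500 + 0.45·0.2500) ≈ 0.8421
After 'quiet': P(compromised) = 0.2·0.8421 / (0.2·0.8421 + 0.55·0.1579) ≈ 0.6598
After 'alert': P(compromised) = 0.8·0.6598 / (0.8·0.6598 + 0.45·0.3402) ≈ 0.7752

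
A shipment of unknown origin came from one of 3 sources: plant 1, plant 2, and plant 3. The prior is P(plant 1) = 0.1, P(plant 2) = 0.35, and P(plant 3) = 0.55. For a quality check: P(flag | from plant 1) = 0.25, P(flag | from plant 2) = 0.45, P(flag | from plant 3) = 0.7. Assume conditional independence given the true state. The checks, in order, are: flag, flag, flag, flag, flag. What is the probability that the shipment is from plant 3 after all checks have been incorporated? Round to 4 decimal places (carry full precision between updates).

After 'flag': normaliser = 0.25·0.1000 + 0.45·0.3500 + 0.7·0.5500; P(plant 1) ≈ 0.0441, P(plant 2) ≈ 0.2775, P(plant 3) ≈ 0.6784
After 'flag': normaliser = 0.25·0.0441 + 0.45·0.2775 + 0.7·0.6784; P(plant 1) ≈ 0.0180, P(plant 2) ≈ 0.2045, P(plant 3) ≈ 0.7775
After 'flag': normaliser = 0.25·0.0180 + 0.45·0.2045 + 0.7·0.7775; P(plant 1) ≈ 0.0070, P(plant 2) ≈ 0.1436, P(plant 3) ≈ 0.8494
After 'flag': normaliser = 0.25·0.0070 + 0.45·0.1436 + 0.7·0.8494; P(plant 1) ≈ 0.0027, P(plant 2) ≈ 0.0978, P(plant 3) ≈ 0.8996
After 'flag': normaliser = 0.25·0.0027 + 0.45·0.0978 + 0.7·0.8996; P(plant 1) ≈ 0.0010, P(plant 2) ≈ 0.0652, P(plant 3) ≈ 0.9338

0.9338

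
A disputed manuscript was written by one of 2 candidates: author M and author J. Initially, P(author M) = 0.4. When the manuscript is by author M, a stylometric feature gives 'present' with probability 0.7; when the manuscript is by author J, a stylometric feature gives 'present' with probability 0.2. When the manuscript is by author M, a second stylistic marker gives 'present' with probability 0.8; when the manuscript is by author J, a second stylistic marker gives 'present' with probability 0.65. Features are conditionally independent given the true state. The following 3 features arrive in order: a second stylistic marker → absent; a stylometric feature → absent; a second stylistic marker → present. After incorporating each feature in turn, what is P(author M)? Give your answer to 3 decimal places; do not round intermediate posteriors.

0.150

After a second stylistic marker='absent': P(author M) = 0.2·0.4000 / (0.2·0.4000 + 0.35·0.6000) ≈ 0.2759
After a stylometric feature='absent': P(author M) = 0.3·0.2759 / (0.3·0.2759 + 0.8·0.7241) ≈ 0.1250
After a second stylistic marker='present': P(author M) = 0.8·0.1250 / (0.8·0.1250 + 0.65·0.8750) ≈ 0.1495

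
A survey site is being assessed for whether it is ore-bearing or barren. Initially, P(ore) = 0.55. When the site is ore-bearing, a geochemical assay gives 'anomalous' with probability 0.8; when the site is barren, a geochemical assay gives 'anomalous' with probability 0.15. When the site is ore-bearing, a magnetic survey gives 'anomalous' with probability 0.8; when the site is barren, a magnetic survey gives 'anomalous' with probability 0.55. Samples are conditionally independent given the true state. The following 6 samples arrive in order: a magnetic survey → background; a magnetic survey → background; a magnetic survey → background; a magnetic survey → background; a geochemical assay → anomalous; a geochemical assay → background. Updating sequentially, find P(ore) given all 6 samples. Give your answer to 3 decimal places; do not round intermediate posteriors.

0.056

After a magnetic survey='background': P(ore) = 0.2·0.5500 / (0.2·0.5500 + 0.45·0.4500) ≈ 0.3520
After a magnetic survey='background': P(ore) = 0.2·0.3520 / (0.2·0.3520 + 0.45·0.6480) ≈ 0.1945
After a magnetic survey='background': P(ore) = 0.2·0.1945 / (0.2·0.1945 + 0.45·0.8055) ≈ 0.0969
After a magnetic survey='background': P(ore) = 0.2·0.0969 / (0.2·0.0969 + 0.45·0.9031) ≈ 0.0455
After a geochemical assay='anomalous': P(ore) = 0.8·0.0455 / (0.8·0.0455 + 0.15·0.9545) ≈ 0.2028
After a geochemical assay='background': P(ore) = 0.2·0.2028 / (0.2·0.2028 + 0.85·0.7972) ≈ 0.0565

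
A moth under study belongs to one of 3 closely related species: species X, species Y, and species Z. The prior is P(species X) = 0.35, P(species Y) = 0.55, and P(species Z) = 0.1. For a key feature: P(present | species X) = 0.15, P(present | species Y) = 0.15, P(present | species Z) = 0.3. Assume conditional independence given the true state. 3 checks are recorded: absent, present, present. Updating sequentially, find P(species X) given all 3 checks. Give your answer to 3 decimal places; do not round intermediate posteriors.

After 'absent': normaliser = 0.85·0.3500 + 0.85·0.5500 + 0.7·0.1000; P(species X) ≈ 0.3563, P(species Y) ≈ 0.5599, P(species Z) ≈ 0.0838
After 'present': normaliser = 0.15·0.3563 + 0.15·0.5599 + 0.3·0.0838; P(species X) ≈ 0.3287, P(species Y) ≈ 0.5166, P(species Z) ≈ 0.1547
After 'present': normaliser = 0.15·0.3287 + 0.15·0.5166 + 0.3·0.1547; P(species X) ≈ 0.2847, P(species Y) ≈ 0.4474, P(species Z) ≈ 0.2679

0.285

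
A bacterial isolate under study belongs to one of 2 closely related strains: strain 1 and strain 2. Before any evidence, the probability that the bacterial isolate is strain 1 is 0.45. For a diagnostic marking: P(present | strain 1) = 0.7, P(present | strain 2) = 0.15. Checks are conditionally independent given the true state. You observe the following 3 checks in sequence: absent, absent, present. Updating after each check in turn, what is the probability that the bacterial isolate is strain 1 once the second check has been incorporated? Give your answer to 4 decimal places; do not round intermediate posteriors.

After 'absent': P(strain 1) = 0.3·0.4500 / (0.3·0.4500 + 0.85·0.5500) ≈ 0.2241
After 'absent': P(strain 1) = 0.3·0.2241 / (0.3·0.2241 + 0.85·0.7759) ≈ 0.0925

0.0925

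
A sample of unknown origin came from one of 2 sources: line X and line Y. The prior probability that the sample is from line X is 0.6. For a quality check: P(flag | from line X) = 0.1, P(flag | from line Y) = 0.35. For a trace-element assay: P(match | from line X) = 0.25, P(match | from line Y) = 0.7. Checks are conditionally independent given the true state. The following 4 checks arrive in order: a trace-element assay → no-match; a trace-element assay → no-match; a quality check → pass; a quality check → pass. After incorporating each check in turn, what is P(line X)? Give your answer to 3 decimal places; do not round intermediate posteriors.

After a trace-element assay='no-match': P(line X) = 0.75·0.6000 / (0.75·0.6000 + 0.3·0.4000) ≈ 0.7895
After a trace-element assay='no-match': P(line X) = 0.75·0.7895 / (0.75·0.7895 + 0.3·0.2105) ≈ 0.9036
After a quality check='pass': P(line X) = 0.9·0.9036 / (0.9·0.9036 + 0.65·0.0964) ≈ 0.9285
After a quality check='pass': P(line X) = 0.9·0.9285 / (0.9·0.9285 + 0.65·0.0715) ≈ 0.9473

0.947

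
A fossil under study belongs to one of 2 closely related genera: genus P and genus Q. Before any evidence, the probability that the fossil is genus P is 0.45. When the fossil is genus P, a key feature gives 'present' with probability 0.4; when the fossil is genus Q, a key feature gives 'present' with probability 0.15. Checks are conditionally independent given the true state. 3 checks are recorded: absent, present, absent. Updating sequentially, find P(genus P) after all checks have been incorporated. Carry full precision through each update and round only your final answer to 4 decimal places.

0.5209

After 'absent': P(genus P) = 0.6·0.4500 / (0.6·0.4500 + 0.85·0.5500) ≈ 0.3661
After 'present': P(genus P) = 0.4·0.3661 / (0.4·0.3661 + 0.15·0.6339) ≈ 0.6063
After 'absent': P(genus P) = 0.6·0.6063 / (0.6·0.6063 + 0.85·0.3937) ≈ 0.5209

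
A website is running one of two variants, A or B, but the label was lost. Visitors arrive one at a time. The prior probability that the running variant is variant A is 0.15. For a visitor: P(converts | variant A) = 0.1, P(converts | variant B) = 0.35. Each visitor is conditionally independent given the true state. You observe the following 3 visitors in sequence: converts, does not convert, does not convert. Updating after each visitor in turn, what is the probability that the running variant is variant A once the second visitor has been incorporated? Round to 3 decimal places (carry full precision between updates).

Apply Bayes' rule sequentially, carrying P(A) forward.
After 'converts': P(A) = 0.1·0.1500 / (0.1·0.1500 + 0.35·0.8500) ≈ 0.0480
After 'does not convert': P(A) = 0.9·0.0480 / (0.9·0.0480 + 0.65·0.9520) ≈ 0.0653

0.065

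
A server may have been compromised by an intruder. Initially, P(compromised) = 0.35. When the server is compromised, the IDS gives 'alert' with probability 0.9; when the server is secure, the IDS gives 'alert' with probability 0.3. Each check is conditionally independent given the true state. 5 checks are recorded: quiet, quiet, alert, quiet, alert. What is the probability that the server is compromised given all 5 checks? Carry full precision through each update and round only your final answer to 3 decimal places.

Apply Bayes' rule sequentially, carrying P(compromised) forward.
After 'quiet': P(compromised) = 0.1·0.3500 / (0.1·0.3500 + 0.7·0.6500) ≈ 0.0714
After 'quiet': P(compromised) = 0.1·0.0714 / (0.1·0.0714 + 0.7·0.9286) ≈ 0.0109
After 'alert': P(compromised) = 0.9·0.0109 / (0.9·0.0109 + 0.3·0.9891) ≈ 0.0319
After 'quiet': P(compromised) = 0.1·0.0319 / (0.1·0.0319 + 0.7·0.9681) ≈ 0.0047
After 'alert': P(compromised) = 0.9·0.0047 / (0.9·0.0047 + 0.3·0.9953) ≈ 0.0139

0.014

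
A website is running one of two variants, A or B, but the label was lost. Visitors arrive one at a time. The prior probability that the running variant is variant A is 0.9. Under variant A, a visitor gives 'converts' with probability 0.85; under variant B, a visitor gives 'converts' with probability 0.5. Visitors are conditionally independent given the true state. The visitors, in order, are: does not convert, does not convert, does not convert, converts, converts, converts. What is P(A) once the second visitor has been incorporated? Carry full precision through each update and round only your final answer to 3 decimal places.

0.448

After 'does not convert': P(A) = 0.15·0.9000 / (0.15·0.9000 + 0.5·0.1000) ≈ 0.7297
After 'does not convert': P(A) = 0.15·0.7297 / (0.15·0.7297 + 0.5·0.2703) ≈ 0.4475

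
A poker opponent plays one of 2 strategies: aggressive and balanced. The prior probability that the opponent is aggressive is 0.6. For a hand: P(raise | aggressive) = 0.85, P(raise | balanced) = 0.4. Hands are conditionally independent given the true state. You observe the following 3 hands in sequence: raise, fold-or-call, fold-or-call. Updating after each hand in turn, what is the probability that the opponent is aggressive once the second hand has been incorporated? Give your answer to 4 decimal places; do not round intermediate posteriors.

0.4435

After 'raise': P(aggressive) = 0.85·0.6000 / (0.85·0.6000 + 0.4·0.4000) ≈ 0.7612
After 'fold-or-call': P(aggressive) = 0.15·0.7612 / (0.15·0.7612 + 0.6·0.2388) ≈ 0.4435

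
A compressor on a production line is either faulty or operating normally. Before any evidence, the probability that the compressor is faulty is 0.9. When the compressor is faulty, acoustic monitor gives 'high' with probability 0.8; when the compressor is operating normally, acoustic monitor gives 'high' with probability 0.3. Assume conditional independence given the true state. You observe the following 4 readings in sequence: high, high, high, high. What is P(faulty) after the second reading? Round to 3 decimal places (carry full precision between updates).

After 'high': P(faulty) = 0.8·0.9000 / (0.8·0.9000 + 0.3·0.1000) ≈ 0.9600
After 'high': P(faulty) = 0.8·0.9600 / (0.8·0.9600 + 0.3·0.0400) ≈ 0.9846

0.985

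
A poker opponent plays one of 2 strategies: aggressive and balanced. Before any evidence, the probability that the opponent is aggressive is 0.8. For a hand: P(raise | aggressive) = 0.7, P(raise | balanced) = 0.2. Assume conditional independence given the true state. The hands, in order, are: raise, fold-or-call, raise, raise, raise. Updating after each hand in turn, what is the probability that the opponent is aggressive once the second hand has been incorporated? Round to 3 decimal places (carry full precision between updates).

After 'raise': P(aggressive) = 0.7·0.8000 / (0.7·0.8000 + 0.2·0.2000) ≈ 0.9333
After 'fold-or-call': P(aggressive) = 0.3·0.9333 / (0.3·0.9333 + 0.8·0.0667) ≈ 0.8400

0.840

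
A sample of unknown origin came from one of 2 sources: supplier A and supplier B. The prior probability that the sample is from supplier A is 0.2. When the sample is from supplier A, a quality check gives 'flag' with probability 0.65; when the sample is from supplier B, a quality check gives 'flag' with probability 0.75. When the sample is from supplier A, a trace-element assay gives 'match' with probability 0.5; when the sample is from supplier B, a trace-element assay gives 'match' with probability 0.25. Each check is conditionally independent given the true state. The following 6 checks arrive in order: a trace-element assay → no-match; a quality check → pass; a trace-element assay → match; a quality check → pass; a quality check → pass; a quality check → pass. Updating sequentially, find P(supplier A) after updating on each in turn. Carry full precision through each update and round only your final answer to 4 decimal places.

0.5615

After a trace-element assay='no-match': P(supplier A) = 0.5·0.2000 / (0.5·0.2000 + 0.75·0.8000) ≈ 0.1429
After a quality check='pass': P(supplier A) = 0.35·0.1429 / (0.35·0.1429 + 0.25·0.8571) ≈ 0.1892
After a trace-element assay='match': P(supplier A) = 0.5·0.1892 / (0.5·0.1892 + 0.25·0.8108) ≈ 0.3182
After a quality check='pass': P(supplier A) = 0.35·0.3182 / (0.35·0.3182 + 0.25·0.6818) ≈ 0.3952
After a quality check='pass': P(supplier A) = 0.35·0.3952 / (0.35·0.3952 + 0.25·0.6048) ≈ 0.4777
After a quality check='pass': P(supplier A) = 0.35·0.4777 / (0.35·0.4777 + 0.25·0.5223) ≈ 0.5615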